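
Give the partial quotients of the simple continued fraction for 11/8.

[1; 2, 1, 2]

Run the Euclidean algorithm on 11 and 8; the successive quotients are the partial quotients a_0, a_1, ... (each step inverts the fractional part left over by the previous one):
  11 = 1*8 + 3, so a_0 = 1.
  8 = 2*3 + 2, so a_1 = 2.
  3 = 1*2 + 1, so a_2 = 1.
  2 = 2*1 + 0, so a_3 = 2.
The remainder reaches 0 after 4 divisions, so the expansion has 4 partial quotients, read off in order.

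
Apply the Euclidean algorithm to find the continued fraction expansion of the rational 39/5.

Run the Euclidean algorithm on 39 and 5; the successive quotients are the partial quotients a_0, a_1, ... (each step inverts the fractional part left over by the previous one):
  39 = 7*5 + 4, so a_0 = 7.
  5 = 1*4 + 1, so a_1 = 1.
  4 = 4*1 + 0, so a_2 = 4.
The remainder reaches 0 after 3 divisions, so the expansion has 3 partial quotients, read off in order.

[7; 1, 4]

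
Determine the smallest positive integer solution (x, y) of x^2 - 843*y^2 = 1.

First expand sqrt(843) as a continued fraction. With x_i = (sqrt(843) + m_i)/d_i and (m_0, d_0) = (0, 1): a_0 = floor(sqrt(843)) = 29, since 29^2 = 841 <= 843 < 900 = 30^2.
Iterate m_{i+1} = d_i*a_i - m_i, d_{i+1} = (843 - m_{i+1}^2)/d_i, a_{i+1} = floor((a_0 + m_{i+1})/d_{i+1}):
  m_1 = 1*29 - 0 = 29, d_1 = (843 - 29^2)/1 = 2/1 = 2, a_1 = floor((29 + 29)/2) = 29.
  m_2 = 2*29 - 29 = 29, d_2 = (843 - 29^2)/2 = 2/2 = 1, a_2 = floor((29 + 29)/1) = 58.
  m_3 = 1*58 - 29 = 29, d_3 = (843 - 29^2)/1 = 2/1 = 2: (m_3, d_3) = (m_1, d_1) = (29, 2), so from here the quotients repeat a_1, a_2; the period length is 2.
So sqrt(843) = [29; (29, 58)] with period length k = 2.
k is even, so the fundamental solution of x^2 - 843y^2 = 1 is (p_{k-1}, q_{k-1}) = (p_1, q_1); compute convergents through index 1.
Convergents (p_i = a_i*p_{i-1} + p_{i-2}, q_i = a_i*q_{i-1} + q_{i-2} with p_{-2}=0, p_{-1}=1, q_{-2}=1, q_{-1}=0):
  i=0: a_0=29, p_0 = 29*1 + 0 = 29, q_0 = 29*0 + 1 = 1.
  i=1: a_1=29, p_1 = 29*29 + 1 = 842, q_1 = 29*1 + 0 = 29.
Check: 842^2 - 843*29^2 = 708964 - 708963 = 1, so (x, y) = (842, 29) solves the equation, and by the theorem it is the least positive solution.

(x, y) = (842, 29)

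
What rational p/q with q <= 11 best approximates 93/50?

13/7

Expand x = 93/50 as a continued fraction with the Euclidean algorithm:
  93 = 1*50 + 43, so a_0 = 1.
  50 = 1*43 + 7, so a_1 = 1.
  43 = 6*7 + 1, so a_2 = 6.
  7 = 7*1 + 0, so a_3 = 7.
so x = [1; 1, 6, 7].
Convergents (p_i = a_i*p_{i-1} + p_{i-2}, q_i = a_i*q_{i-1} + q_{i-2} with p_{-2}=0, p_{-1}=1, q_{-2}=1, q_{-1}=0), until the denominator exceeds 11:
  i=0: a_0=1, p_0 = 1*1 + 0 = 1, q_0 = 1*0 + 1 = 1.
  i=1: a_1=1, p_1 = 1*1 + 1 = 2, q_1 = 1*1 + 0 = 1.
  i=2: a_2=6, p_2 = 6*2 + 1 = 13, q_2 = 6*1 + 1 = 7.
  i=3: a_3=7, p_3 = 7*13 + 2 = 93, q_3 = 7*7 + 1 = 50.
q_3 = 50 > 11, so the last convergent with denominator <= 11 is p_2/q_2 = 13/7.
The closest fraction with denominator <= 11 is either p_2/q_2 or the intermediate fraction (k*p_2 + p_1)/(k*q_2 + q_1) with the largest k >= 1 whose denominator stays <= 11; these approach x as k grows, and every other convergent or intermediate fraction in range is farther away.
Largest k: floor((11 - q_1)/q_2) = floor((11 - 1)/7) = 1.
That gives (1*13 + 2)/(1*7 + 1) = 15/8.
Compare the errors: |x - 13/7| = |93*7 - 13*50|/(50*7) = 1/350, and |x - 15/8| = |93*8 - 15*50|/(50*8) = 6/400.
Cross-multiplying, 1*400 = 400 < 2100 = 6*350, so 1/350 is smaller: the convergent 13/7 is closer to x than 15/8.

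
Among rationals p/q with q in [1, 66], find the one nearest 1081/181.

Expand x = 1081/181 as a continued fraction with the Euclidean algorithm:
  1081 = 5*181 + 176, so a_0 = 5.
  181 = 1*176 + 5, so a_1 = 1.
  176 = 35*5 + 1, so a_2 = 35.
  5 = 5*1 + 0, so a_3 = 5.
so x = [5; 1, 35, 5].
Convergents (p_i = a_i*p_{i-1} + p_{i-2}, q_i = a_i*q_{i-1} + q_{i-2} with p_{-2}=0, p_{-1}=1, q_{-2}=1, q_{-1}=0), until the denominator exceeds 66:
  i=0: a_0=5, p_0 = 5*1 + 0 = 5, q_0 = 5*0 + 1 = 1.
  i=1: a_1=1, p_1 = 1*5 + 1 = 6, q_1 = 1*1 + 0 = 1.
  i=2: a_2=35, p_2 = 35*6 + 5 = 215, q_2 = 35*1 + 1 = 36.
  i=3: a_3=5, p_3 = 5*215 + 6 = 1081, q_3 = 5*36 + 1 = 181.
q_3 = 181 > 66, so the last convergent with denominator <= 66 is p_2/q_2 = 215/36.
The closest fraction with denominator <= 66 is either p_2/q_2 or the intermediate fraction (k*p_2 + p_1)/(k*q_2 + q_1) with the largest k >= 1 whose denominator stays <= 66; these approach x as k grows, and every other convergent or intermediate fraction in range is farther away.
Largest k: floor((66 - q_1)/q_2) = floor((66 - 1)/36) = 1.
That gives (1*215 + 6)/(1*36 + 1) = 221/37.
Compare the errors: |x - 215/36| = |1081*36 - 215*181|/(181*36) = 1/6516, and |x - 221/37| = |1081*37 - 221*181|/(181*37) = 4/6697.
Cross-multiplying, 1*6697 = 6697 < 26064 = 4*6516, so 1/6516 is smaller: the convergent 215/36 is closer to x than 221/37.

215/36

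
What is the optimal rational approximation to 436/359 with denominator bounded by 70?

Expand x = 436/359 as a continued fraction with the Euclidean algorithm:
  436 = 1*359 + 77, so a_0 = 1.
  359 = 4*77 + 51, so a_1 = 4.
  77 = 1*51 + 26, so a_2 = 1.
  51 = 1*26 + 25, so a_3 = 1.
  26 = 1*25 + 1, so a_4 = 1.
  25 = 25*1 + 0, so a_5 = 25.
so x = [1; 4, 1, 1, 1, 25].
Convergents (p_i = a_i*p_{i-1} + p_{i-2}, q_i = a_i*q_{i-1} + q_{i-2} with p_{-2}=0, p_{-1}=1, q_{-2}=1, q_{-1}=0), until the denominator exceeds 70:
  i=0: a_0=1, p_0 = 1*1 + 0 = 1, q_0 = 1*0 + 1 = 1.
  i=1: a_1=4, p_1 = 4*1 + 1 = 5, q_1 = 4*1 + 0 = 4.
  i=2: a_2=1, p_2 = 1*5 + 1 = 6, q_2 = 1*4 + 1 = 5.
  i=3: a_3=1, p_3 = 1*6 + 5 = 11, q_3 = 1*5 + 4 = 9.
  i=4: a_4=1, p_4 = 1*11 + 6 = 17, q_4 = 1*9 + 5 = 14.
  i=5: a_5=25, p_5 = 25*17 + 11 = 436, q_5 = 25*14 + 9 = 359.
q_5 = 359 > 70, so the last convergent with denominator <= 70 is p_4/q_4 = 17/14.
The closest fraction with denominator <= 70 is either p_4/q_4 or the intermediate fraction (k*p_4 + p_3)/(k*q_4 + q_3) with the largest k >= 1 whose denominator stays <= 70; these approach x as k grows, and every other convergent or intermediate fraction in range is farther away.
Largest k: floor((70 - q_3)/q_4) = floor((70 - 9)/14) = 4.
That gives (4*17 + 11)/(4*14 + 9) = 79/65.
Compare the errors: |x - 17/14| = |436*14 - 17*359|/(359*14) = 1/5026, and |x - 79/65| = |436*65 - 79*359|/(359*65) = 21/23335.
Cross-multiplying, 1*23335 = 23335 < 105546 = 21*5026, so 1/5026 is smaller: the convergent 17/14 is closer to x than 79/65.

17/14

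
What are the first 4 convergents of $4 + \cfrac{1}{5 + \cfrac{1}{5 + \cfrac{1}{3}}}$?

4/1, 21/5, 109/26, 348/83

Using the convergent recurrence p_i = a_i*p_{i-1} + p_{i-2}, q_i = a_i*q_{i-1} + q_{i-2} with p_{-2}=0, p_{-1}=1, q_{-2}=1, q_{-1}=0:
  i=0: a_0=4, p_0 = 4*1 + 0 = 4, q_0 = 4*0 + 1 = 1.
  i=1: a_1=5, p_1 = 5*4 + 1 = 21, q_1 = 5*1 + 0 = 5.
  i=2: a_2=5, p_2 = 5*21 + 4 = 109, q_2 = 5*5 + 1 = 26.
  i=3: a_3=3, p_3 = 3*109 + 21 = 348, q_3 = 3*26 + 5 = 83.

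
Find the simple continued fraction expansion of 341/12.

Run the Euclidean algorithm on 341 and 12; the successive quotients are the partial quotients a_0, a_1, ... (each step inverts the fractional part left over by the previous one):
  341 = 28*12 + 5, so a_0 = 28.
  12 = 2*5 + 2, so a_1 = 2.
  5 = 2*2 + 1, so a_2 = 2.
  2 = 2*1 + 0, so a_3 = 2.
The remainder reaches 0 after 4 divisions, so the expansion has 4 partial quotients, read off in order.

[28; 2, 2, 2]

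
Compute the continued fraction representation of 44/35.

Run the Euclidean algorithm on 44 and 35; the successive quotients are the partial quotients a_0, a_1, ... (each step inverts the fractional part left over by the previous one):
  44 = 1*35 + 9, so a_0 = 1.
  35 = 3*9 + 8, so a_1 = 3.
  9 = 1*8 + 1, so a_2 = 1.
  8 = 8*1 + 0, so a_3 = 8.
The remainder reaches 0 after 4 divisions, so the expansion has 4 partial quotients, read off in order.

[1; 3, 1, 8]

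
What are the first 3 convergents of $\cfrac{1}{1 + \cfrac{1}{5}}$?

Using the convergent recurrence p_i = a_i*p_{i-1} + p_{i-2}, q_i = a_i*q_{i-1} + q_{i-2} with p_{-2}=0, p_{-1}=1, q_{-2}=1, q_{-1}=0:
  i=0: a_0=0, p_0 = 0*1 + 0 = 0, q_0 = 0*0 + 1 = 1.
  i=1: a_1=1, p_1 = 1*0 + 1 = 1, q_1 = 1*1 + 0 = 1.
  i=2: a_2=5, p_2 = 5*1 + 0 = 5, q_2 = 5*1 + 1 = 6.

0/1, 1/1, 5/6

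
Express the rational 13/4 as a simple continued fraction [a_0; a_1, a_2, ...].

Run the Euclidean algorithm on 13 and 4; the successive quotients are the partial quotients a_0, a_1, ... (each step inverts the fractional part left over by the previous one):
  13 = 3*4 + 1, so a_0 = 3.
  4 = 4*1 + 0, so a_1 = 4.
The remainder reaches 0 after 2 divisions, so the expansion has 2 partial quotients, read off in order.

[3; 4]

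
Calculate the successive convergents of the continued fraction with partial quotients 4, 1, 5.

Using the convergent recurrence p_i = a_i*p_{i-1} + p_{i-2}, q_i = a_i*q_{i-1} + q_{i-2} with p_{-2}=0, p_{-1}=1, q_{-2}=1, q_{-1}=0:
  i=0: a_0=4, p_0 = 4*1 + 0 = 4, q_0 = 4*0 + 1 = 1.
  i=1: a_1=1, p_1 = 1*4 + 1 = 5, q_1 = 1*1 + 0 = 1.
  i=2: a_2=5, p_2 = 5*5 + 4 = 29, q_2 = 5*1 + 1 = 6.

4/1, 5/1, 29/6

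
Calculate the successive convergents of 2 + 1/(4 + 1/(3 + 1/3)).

Using the convergent recurrence p_i = a_i*p_{i-1} + p_{i-2}, q_i = a_i*q_{i-1} + q_{i-2} with p_{-2}=0, p_{-1}=1, q_{-2}=1, q_{-1}=0:
  i=0: a_0=2, p_0 = 2*1 + 0 = 2, q_0 = 2*0 + 1 = 1.
  i=1: a_1=4, p_1 = 4*2 + 1 = 9, q_1 = 4*1 + 0 = 4.
  i=2: a_2=3, p_2 = 3*9 + 2 = 29, q_2 = 3*4 + 1 = 13.
  i=3: a_3=3, p_3 = 3*29 + 9 = 96, q_3 = 3*13 + 4 = 43.

2/1, 9/4, 29/13, 96/43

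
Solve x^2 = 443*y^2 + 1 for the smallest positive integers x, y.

First expand sqrt(443) as a continued fraction. With x_i = (sqrt(443) + m_i)/d_i and (m_0, d_0) = (0, 1): a_0 = floor(sqrt(443)) = 21, since 21^2 = 441 <= 443 < 484 = 22^2.
Iterate m_{i+1} = d_i*a_i - m_i, d_{i+1} = (443 - m_{i+1}^2)/d_i, a_{i+1} = floor((a_0 + m_{i+1})/d_{i+1}):
  m_1 = 1*21 - 0 = 21, d_1 = (443 - 21^2)/1 = 2/1 = 2, a_1 = floor((21 + 21)/2) = 21.
  m_2 = 2*21 - 21 = 21, d_2 = (443 - 21^2)/2 = 2/2 = 1, a_2 = floor((21 + 21)/1) = 42.
  m_3 = 1*42 - 21 = 21, d_3 = (443 - 21^2)/1 = 2/1 = 2: (m_3, d_3) = (m_1, d_1) = (21, 2), so from here the quotients repeat a_1, a_2; the period length is 2.
So sqrt(443) = [21; (21, 42)] with period length k = 2.
k is even, so the fundamental solution of x^2 - 443y^2 = 1 is (p_{k-1}, q_{k-1}) = (p_1, q_1); compute convergents through index 1.
Convergents (p_i = a_i*p_{i-1} + p_{i-2}, q_i = a_i*q_{i-1} + q_{i-2} with p_{-2}=0, p_{-1}=1, q_{-2}=1, q_{-1}=0):
  i=0: a_0=21, p_0 = 21*1 + 0 = 21, q_0 = 21*0 + 1 = 1.
  i=1: a_1=21, p_1 = 21*21 + 1 = 442, q_1 = 21*1 + 0 = 21.
Check: 442^2 - 443*21^2 = 195364 - 195363 = 1, so (x, y) = (442, 21) solves the equation, and by the theorem it is the least positive solution.

(x, y) = (442, 21)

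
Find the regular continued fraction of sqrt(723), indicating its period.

Write x_i = (sqrt(723) + m_i)/d_i with (m_0, d_0) = (0, 1). a_0 = floor(sqrt(723)) = 26, since 26^2 = 676 <= 723 < 729 = 27^2.
Iterate m_{i+1} = d_i*a_i - m_i, d_{i+1} = (723 - m_{i+1}^2)/d_i, a_{i+1} = floor((a_0 + m_{i+1})/d_{i+1}):
  m_1 = 1*26 - 0 = 26, d_1 = (723 - 26^2)/1 = 47/1 = 47, a_1 = floor((26 + 26)/47) = 1.
  m_2 = 47*1 - 26 = 21, d_2 = (723 - 21^2)/47 = 282/47 = 6, a_2 = floor((26 + 21)/6) = 7.
  m_3 = 6*7 - 21 = 21, d_3 = (723 - 21^2)/6 = 282/6 = 47, a_3 = floor((26 + 21)/47) = 1.
  m_4 = 47*1 - 21 = 26, d_4 = (723 - 26^2)/47 = 47/47 = 1, a_4 = floor((26 + 26)/1) = 52.
  m_5 = 1*52 - 26 = 26, d_5 = (723 - 26^2)/1 = 47/1 = 47: (m_5, d_5) = (m_1, d_1) = (26, 47), so from here the quotients repeat a_1, ..., a_4; the period length is 4.
Hence the expansion of sqrt(723) is a_0 = 26 followed by the repeating block 1, 7, 1, 52 (period 4).

[26; (1, 7, 1, 52)]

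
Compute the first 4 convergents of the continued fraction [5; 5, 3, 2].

5/1, 26/5, 83/16, 192/37

Using the convergent recurrence p_i = a_i*p_{i-1} + p_{i-2}, q_i = a_i*q_{i-1} + q_{i-2} with p_{-2}=0, p_{-1}=1, q_{-2}=1, q_{-1}=0:
  i=0: a_0=5, p_0 = 5*1 + 0 = 5, q_0 = 5*0 + 1 = 1.
  i=1: a_1=5, p_1 = 5*5 + 1 = 26, q_1 = 5*1 + 0 = 5.
  i=2: a_2=3, p_2 = 3*26 + 5 = 83, q_2 = 3*5 + 1 = 16.
  i=3: a_3=2, p_3 = 2*83 + 26 = 192, q_3 = 2*16 + 5 = 37.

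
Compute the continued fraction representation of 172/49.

Run the Euclidean algorithm on 172 and 49; the successive quotients are the partial quotients a_0, a_1, ... (each step inverts the fractional part left over by the previous one):
  172 = 3*49 + 25, so a_0 = 3.
  49 = 1*25 + 24, so a_1 = 1.
  25 = 1*24 + 1, so a_2 = 1.
  24 = 24*1 + 0, so a_3 = 24.
The remainder reaches 0 after 4 divisions, so the expansion has 4 partial quotients, read off in order.

[3; 1, 1, 24]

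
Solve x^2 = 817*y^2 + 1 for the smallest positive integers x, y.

(x, y) = (343, 12)

First expand sqrt(817) as a continued fraction. With x_i = (sqrt(817) + m_i)/d_i and (m_0, d_0) = (0, 1): a_0 = floor(sqrt(817)) = 28, since 28^2 = 784 <= 817 < 841 = 29^2.
Iterate m_{i+1} = d_i*a_i - m_i, d_{i+1} = (817 - m_{i+1}^2)/d_i, a_{i+1} = floor((a_0 + m_{i+1})/d_{i+1}):
  m_1 = 1*28 - 0 = 28, d_1 = (817 - 28^2)/1 = 33/1 = 33, a_1 = floor((28 + 28)/33) = 1.
  m_2 = 33*1 - 28 = 5, d_2 = (817 - 5^2)/33 = 792/33 = 24, a_2 = floor((28 + 5)/24) = 1.
  m_3 = 24*1 - 5 = 19, d_3 = (817 - 19^2)/24 = 456/24 = 19, a_3 = floor((28 + 19)/19) = 2.
  m_4 = 19*2 - 19 = 19, d_4 = (817 - 19^2)/19 = 456/19 = 24, a_4 = floor((28 + 19)/24) = 1.
  m_5 = 24*1 - 19 = 5, d_5 = (817 - 5^2)/24 = 792/24 = 33, a_5 = floor((28 + 5)/33) = 1.
  m_6 = 33*1 - 5 = 28, d_6 = (817 - 28^2)/33 = 33/33 = 1, a_6 = floor((28 + 28)/1) = 56.
  m_7 = 1*56 - 28 = 28, d_7 = (817 - 28^2)/1 = 33/1 = 33: (m_7, d_7) = (m_1, d_1) = (28, 33), so from here the quotients repeat a_1, ..., a_6; the period length is 6.
So sqrt(817) = [28; (1, 1, 2, 1, 1, 56)] with period length k = 6.
k is even, so the fundamental solution of x^2 - 817y^2 = 1 is (p_{k-1}, q_{k-1}) = (p_5, q_5); compute convergents through index 5.
Convergents (p_i = a_i*p_{i-1} + p_{i-2}, q_i = a_i*q_{i-1} + q_{i-2} with p_{-2}=0, p_{-1}=1, q_{-2}=1, q_{-1}=0):
  i=0: a_0=28, p_0 = 28*1 + 0 = 28, q_0 = 28*0 + 1 = 1.
  i=1: a_1=1, p_1 = 1*28 + 1 = 29, q_1 = 1*1 + 0 = 1.
  i=2: a_2=1, p_2 = 1*29 + 28 = 57, q_2 = 1*1 + 1 = 2.
  i=3: a_3=2, p_3 = 2*57 + 29 = 143, q_3 = 2*2 + 1 = 5.
  i=4: a_4=1, p_4 = 1*143 + 57 = 200, q_4 = 1*5 + 2 = 7.
  i=5: a_5=1, p_5 = 1*200 + 143 = 343, q_5 = 1*7 + 5 = 12.
Check: 343^2 - 817*12^2 = 117649 - 117648 = 1, so (x, y) = (343, 12) solves the equation, and by the theorem it is the least positive solution.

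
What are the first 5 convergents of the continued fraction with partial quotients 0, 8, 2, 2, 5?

Using the convergent recurrence p_i = a_i*p_{i-1} + p_{i-2}, q_i = a_i*q_{i-1} + q_{i-2} with p_{-2}=0, p_{-1}=1, q_{-2}=1, q_{-1}=0:
  i=0: a_0=0, p_0 = 0*1 + 0 = 0, q_0 = 0*0 + 1 = 1.
  i=1: a_1=8, p_1 = 8*0 + 1 = 1, q_1 = 8*1 + 0 = 8.
  i=2: a_2=2, p_2 = 2*1 + 0 = 2, q_2 = 2*8 + 1 = 17.
  i=3: a_3=2, p_3 = 2*2 + 1 = 5, q_3 = 2*17 + 8 = 42.
  i=4: a_4=5, p_4 = 5*5 + 2 = 27, q_4 = 5*42 + 17 = 227.

0/1, 1/8, 2/17, 5/42, 27/227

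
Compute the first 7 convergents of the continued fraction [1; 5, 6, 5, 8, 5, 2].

Using the convergent recurrence p_i = a_i*p_{i-1} + p_{i-2}, q_i = a_i*q_{i-1} + q_{i-2} with p_{-2}=0, p_{-1}=1, q_{-2}=1, q_{-1}=0:
  i=0: a_0=1, p_0 = 1*1 + 0 = 1, q_0 = 1*0 + 1 = 1.
  i=1: a_1=5, p_1 = 5*1 + 1 = 6, q_1 = 5*1 + 0 = 5.
  i=2: a_2=6, p_2 = 6*6 + 1 = 37, q_2 = 6*5 + 1 = 31.
  i=3: a_3=5, p_3 = 5*37 + 6 = 191, q_3 = 5*31 + 5 = 160.
  i=4: a_4=8, p_4 = 8*191 + 37 = 1565, q_4 = 8*160 + 31 = 1311.
  i=5: a_5=5, p_5 = 5*1565 + 191 = 8016, q_5 = 5*1311 + 160 = 6715.
  i=6: a_6=2, p_6 = 2*8016 + 1565 = 17597, q_6 = 2*6715 + 1311 = 14741.

1/1, 6/5, 37/31, 191/160, 1565/1311, 8016/6715, 17597/14741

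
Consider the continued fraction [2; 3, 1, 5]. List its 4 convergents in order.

Using the convergent recurrence p_i = a_i*p_{i-1} + p_{i-2}, q_i = a_i*q_{i-1} + q_{i-2} with p_{-2}=0, p_{-1}=1, q_{-2}=1, q_{-1}=0:
  i=0: a_0=2, p_0 = 2*1 + 0 = 2, q_0 = 2*0 + 1 = 1.
  i=1: a_1=3, p_1 = 3*2 + 1 = 7, q_1 = 3*1 + 0 = 3.
  i=2: a_2=1, p_2 = 1*7 + 2 = 9, q_2 = 1*3 + 1 = 4.
  i=3: a_3=5, p_3 = 5*9 + 7 = 52, q_3 = 5*4 + 3 = 23.

2/1, 7/3, 9/4, 52/23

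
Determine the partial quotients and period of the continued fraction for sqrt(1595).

Write x_i = (sqrt(1595) + m_i)/d_i with (m_0, d_0) = (0, 1). a_0 = floor(sqrt(1595)) = 39, since 39^2 = 1521 <= 1595 < 1600 = 40^2.
Iterate m_{i+1} = d_i*a_i - m_i, d_{i+1} = (1595 - m_{i+1}^2)/d_i, a_{i+1} = floor((a_0 + m_{i+1})/d_{i+1}):
  m_1 = 1*39 - 0 = 39, d_1 = (1595 - 39^2)/1 = 74/1 = 74, a_1 = floor((39 + 39)/74) = 1.
  m_2 = 74*1 - 39 = 35, d_2 = (1595 - 35^2)/74 = 370/74 = 5, a_2 = floor((39 + 35)/5) = 14.
  m_3 = 5*14 - 35 = 35, d_3 = (1595 - 35^2)/5 = 370/5 = 74, a_3 = floor((39 + 35)/74) = 1.
  m_4 = 74*1 - 35 = 39, d_4 = (1595 - 39^2)/74 = 74/74 = 1, a_4 = floor((39 + 39)/1) = 78.
  m_5 = 1*78 - 39 = 39, d_5 = (1595 - 39^2)/1 = 74/1 = 74: (m_5, d_5) = (m_1, d_1) = (39, 74), so from here the quotients repeat a_1, ..., a_4; the period length is 4.
Hence the expansion of sqrt(1595) is a_0 = 39 followed by the repeating block 1, 14, 1, 78 (period 4).

[39; (1, 14, 1, 78)]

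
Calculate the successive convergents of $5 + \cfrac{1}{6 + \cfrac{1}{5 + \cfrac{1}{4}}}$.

5/1, 31/6, 160/31, 671/130

Using the convergent recurrence p_i = a_i*p_{i-1} + p_{i-2}, q_i = a_i*q_{i-1} + q_{i-2} with p_{-2}=0, p_{-1}=1, q_{-2}=1, q_{-1}=0:
  i=0: a_0=5, p_0 = 5*1 + 0 = 5, q_0 = 5*0 + 1 = 1.
  i=1: a_1=6, p_1 = 6*5 + 1 = 31, q_1 = 6*1 + 0 = 6.
  i=2: a_2=5, p_2 = 5*31 + 5 = 160, q_2 = 5*6 + 1 = 31.
  i=3: a_3=4, p_3 = 4*160 + 31 = 671, q_3 = 4*31 + 6 = 130.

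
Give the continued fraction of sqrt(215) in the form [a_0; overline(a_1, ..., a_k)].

[14; overline(1, 1, 1, 28)]

Write x_i = (sqrt(215) + m_i)/d_i with (m_0, d_0) = (0, 1). a_0 = floor(sqrt(215)) = 14, since 14^2 = 196 <= 215 < 225 = 15^2.
Iterate m_{i+1} = d_i*a_i - m_i, d_{i+1} = (215 - m_{i+1}^2)/d_i, a_{i+1} = floor((a_0 + m_{i+1})/d_{i+1}):
  m_1 = 1*14 - 0 = 14, d_1 = (215 - 14^2)/1 = 19/1 = 19, a_1 = floor((14 + 14)/19) = 1.
  m_2 = 19*1 - 14 = 5, d_2 = (215 - 5^2)/19 = 190/19 = 10, a_2 = floor((14 + 5)/10) = 1.
  m_3 = 10*1 - 5 = 5, d_3 = (215 - 5^2)/10 = 190/10 = 19, a_3 = floor((14 + 5)/19) = 1.
  m_4 = 19*1 - 5 = 14, d_4 = (215 - 14^2)/19 = 19/19 = 1, a_4 = floor((14 + 14)/1) = 28.
  m_5 = 1*28 - 14 = 14, d_5 = (215 - 14^2)/1 = 19/1 = 19: (m_5, d_5) = (m_1, d_1) = (14, 19), so from here the quotients repeat a_1, ..., a_4; the period length is 4.
Hence the expansion of sqrt(215) is a_0 = 14 followed by the repeating block 1, 1, 1, 28 (period 4).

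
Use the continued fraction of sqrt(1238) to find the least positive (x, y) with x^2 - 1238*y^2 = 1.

First expand sqrt(1238) as a continued fraction. With x_i = (sqrt(1238) + m_i)/d_i and (m_0, d_0) = (0, 1): a_0 = floor(sqrt(1238)) = 35, since 35^2 = 1225 <= 1238 < 1296 = 36^2.
Iterate m_{i+1} = d_i*a_i - m_i, d_{i+1} = (1238 - m_{i+1}^2)/d_i, a_{i+1} = floor((a_0 + m_{i+1})/d_{i+1}):
  m_1 = 1*35 - 0 = 35, d_1 = (1238 - 35^2)/1 = 13/1 = 13, a_1 = floor((35 + 35)/13) = 5.
  m_2 = 13*5 - 35 = 30, d_2 = (1238 - 30^2)/13 = 338/13 = 26, a_2 = floor((35 + 30)/26) = 2.
  m_3 = 26*2 - 30 = 22, d_3 = (1238 - 22^2)/26 = 754/26 = 29, a_3 = floor((35 + 22)/29) = 1.
  m_4 = 29*1 - 22 = 7, d_4 = (1238 - 7^2)/29 = 1189/29 = 41, a_4 = floor((35 + 7)/41) = 1.
  m_5 = 41*1 - 7 = 34, d_5 = (1238 - 34^2)/41 = 82/41 = 2, a_5 = floor((35 + 34)/2) = 34.
  m_6 = 2*34 - 34 = 34, d_6 = (1238 - 34^2)/2 = 82/2 = 41, a_6 = floor((35 + 34)/41) = 1.
  m_7 = 41*1 - 34 = 7, d_7 = (1238 - 7^2)/41 = 1189/41 = 29, a_7 = floor((35 + 7)/29) = 1.
  m_8 = 29*1 - 7 = 22, d_8 = (1238 - 22^2)/29 = 754/29 = 26, a_8 = floor((35 + 22)/26) = 2.
  m_9 = 26*2 - 22 = 30, d_9 = (1238 - 30^2)/26 = 338/26 = 13, a_9 = floor((35 + 30)/13) = 5.
  m_10 = 13*5 - 30 = 35, d_10 = (1238 - 35^2)/13 = 13/13 = 1, a_10 = floor((35 + 35)/1) = 70.
  m_11 = 1*70 - 35 = 35, d_11 = (1238 - 35^2)/1 = 13/1 = 13: (m_11, d_11) = (m_1, d_1) = (35, 13), so from here the quotients repeat a_1, ..., a_10; the period length is 10.
So sqrt(1238) = [35; (5, 2, 1, 1, 34, 1, 1, 2, 5, 70)] with period length k = 10.
k is even, so the fundamental solution of x^2 - 1238y^2 = 1 is (p_{k-1}, q_{k-1}) = (p_9, q_9); compute convergents through index 9.
Convergents (p_i = a_i*p_{i-1} + p_{i-2}, q_i = a_i*q_{i-1} + q_{i-2} with p_{-2}=0, p_{-1}=1, q_{-2}=1, q_{-1}=0):
  i=0: a_0=35, p_0 = 35*1 + 0 = 35, q_0 = 35*0 + 1 = 1.
  i=1: a_1=5, p_1 = 5*35 + 1 = 176, q_1 = 5*1 + 0 = 5.
  i=2: a_2=2, p_2 = 2*176 + 35 = 387, q_2 = 2*5 + 1 = 11.
  i=3: a_3=1, p_3 = 1*387 + 176 = 563, q_3 = 1*11 + 5 = 16.
  i=4: a_4=1, p_4 = 1*563 + 387 = 950, q_4 = 1*16 + 11 = 27.
  i=5: a_5=34, p_5 = 34*950 + 563 = 32863, q_5 = 34*27 + 16 = 934.
  i=6: a_6=1, p_6 = 1*32863 + 950 = 33813, q_6 = 1*934 + 27 = 961.
  i=7: a_7=1, p_7 = 1*33813 + 32863 = 66676, q_7 = 1*961 + 934 = 1895.
  i=8: a_8=2, p_8 = 2*66676 + 33813 = 167165, q_8 = 2*1895 + 961 = 4751.
  i=9: a_9=5, p_9 = 5*167165 + 66676 = 902501, q_9 = 5*4751 + 1895 = 25650.
Check: 902501^2 - 1238*25650^2 = 814508055001 - 814508055000 = 1, so (x, y) = (902501, 25650) solves the equation, and by the theorem it is the least positive solution.

(x, y) = (902501, 25650)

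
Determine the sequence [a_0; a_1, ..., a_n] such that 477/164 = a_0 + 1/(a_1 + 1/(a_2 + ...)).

Run the Euclidean algorithm on 477 and 164; the successive quotients are the partial quotients a_0, a_1, ... (each step inverts the fractional part left over by the previous one):
  477 = 2*164 + 149, so a_0 = 2.
  164 = 1*149 + 15, so a_1 = 1.
  149 = 9*15 + 14, so a_2 = 9.
  15 = 1*14 + 1, so a_3 = 1.
  14 = 14*1 + 0, so a_4 = 14.
The remainder reaches 0 after 5 divisions, so the expansion has 5 partial quotients, read off in order.

[2; 1, 9, 1, 14]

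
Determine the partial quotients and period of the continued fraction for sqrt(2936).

[54; (5, 2, 2, 3, 1, 12, 1, 3, 2, 2, 5, 108)]

Write x_i = (sqrt(2936) + m_i)/d_i with (m_0, d_0) = (0, 1). a_0 = floor(sqrt(2936)) = 54, since 54^2 = 2916 <= 2936 < 3025 = 55^2.
Iterate m_{i+1} = d_i*a_i - m_i, d_{i+1} = (2936 - m_{i+1}^2)/d_i, a_{i+1} = floor((a_0 + m_{i+1})/d_{i+1}):
  m_1 = 1*54 - 0 = 54, d_1 = (2936 - 54^2)/1 = 20/1 = 20, a_1 = floor((54 + 54)/20) = 5.
  m_2 = 20*5 - 54 = 46, d_2 = (2936 - 46^2)/20 = 820/20 = 41, a_2 = floor((54 + 46)/41) = 2.
  m_3 = 41*2 - 46 = 36, d_3 = (2936 - 36^2)/41 = 1640/41 = 40, a_3 = floor((54 + 36)/40) = 2.
  m_4 = 40*2 - 36 = 44, d_4 = (2936 - 44^2)/40 = 1000/40 = 25, a_4 = floor((54 + 44)/25) = 3.
  m_5 = 25*3 - 44 = 31, d_5 = (2936 - 31^2)/25 = 1975/25 = 79, a_5 = floor((54 + 31)/79) = 1.
  m_6 = 79*1 - 31 = 48, d_6 = (2936 - 48^2)/79 = 632/79 = 8, a_6 = floor((54 + 48)/8) = 12.
  m_7 = 8*12 - 48 = 48, d_7 = (2936 - 48^2)/8 = 632/8 = 79, a_7 = floor((54 + 48)/79) = 1.
  m_8 = 79*1 - 48 = 31, d_8 = (2936 - 31^2)/79 = 1975/79 = 25, a_8 = floor((54 + 31)/25) = 3.
  m_9 = 25*3 - 31 = 44, d_9 = (2936 - 44^2)/25 = 1000/25 = 40, a_9 = floor((54 + 44)/40) = 2.
  m_10 = 40*2 - 44 = 36, d_10 = (2936 - 36^2)/40 = 1640/40 = 41, a_10 = floor((54 + 36)/41) = 2.
  m_11 = 41*2 - 36 = 46, d_11 = (2936 - 46^2)/41 = 820/41 = 20, a_11 = floor((54 + 46)/20) = 5.
  m_12 = 20*5 - 46 = 54, d_12 = (2936 - 54^2)/20 = 20/20 = 1, a_12 = floor((54 + 54)/1) = 108.
  m_13 = 1*108 - 54 = 54, d_13 = (2936 - 54^2)/1 = 20/1 = 20: (m_13, d_13) = (m_1, d_1) = (54, 20), so from here the quotients repeat a_1, ..., a_12; the period length is 12.
Hence the expansion of sqrt(2936) is a_0 = 54 followed by the repeating block 5, 2, 2, 3, 1, 12, 1, 3, 2, 2, 5, 108 (period 12).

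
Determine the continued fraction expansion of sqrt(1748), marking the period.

Write x_i = (sqrt(1748) + m_i)/d_i with (m_0, d_0) = (0, 1). a_0 = floor(sqrt(1748)) = 41, since 41^2 = 1681 <= 1748 < 1764 = 42^2.
Iterate m_{i+1} = d_i*a_i - m_i, d_{i+1} = (1748 - m_{i+1}^2)/d_i, a_{i+1} = floor((a_0 + m_{i+1})/d_{i+1}):
  m_1 = 1*41 - 0 = 41, d_1 = (1748 - 41^2)/1 = 67/1 = 67, a_1 = floor((41 + 41)/67) = 1.
  m_2 = 67*1 - 41 = 26, d_2 = (1748 - 26^2)/67 = 1072/67 = 16, a_2 = floor((41 + 26)/16) = 4.
  m_3 = 16*4 - 26 = 38, d_3 = (1748 - 38^2)/16 = 304/16 = 19, a_3 = floor((41 + 38)/19) = 4.
  m_4 = 19*4 - 38 = 38, d_4 = (1748 - 38^2)/19 = 304/19 = 16, a_4 = floor((41 + 38)/16) = 4.
  m_5 = 16*4 - 38 = 26, d_5 = (1748 - 26^2)/16 = 1072/16 = 67, a_5 = floor((41 + 26)/67) = 1.
  m_6 = 67*1 - 26 = 41, d_6 = (1748 - 41^2)/67 = 67/67 = 1, a_6 = floor((41 + 41)/1) = 82.
  m_7 = 1*82 - 41 = 41, d_7 = (1748 - 41^2)/1 = 67/1 = 67: (m_7, d_7) = (m_1, d_1) = (41, 67), so from here the quotients repeat a_1, ..., a_6; the period length is 6.
Hence the expansion of sqrt(1748) is a_0 = 41 followed by the repeating block 1, 4, 4, 4, 1, 82 (period 6).

[41; (1, 4, 4, 4, 1, 82)]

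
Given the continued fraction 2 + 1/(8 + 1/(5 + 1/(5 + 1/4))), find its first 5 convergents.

Using the convergent recurrence p_i = a_i*p_{i-1} + p_{i-2}, q_i = a_i*q_{i-1} + q_{i-2} with p_{-2}=0, p_{-1}=1, q_{-2}=1, q_{-1}=0:
  i=0: a_0=2, p_0 = 2*1 + 0 = 2, q_0 = 2*0 + 1 = 1.
  i=1: a_1=8, p_1 = 8*2 + 1 = 17, q_1 = 8*1 + 0 = 8.
  i=2: a_2=5, p_2 = 5*17 + 2 = 87, q_2 = 5*8 + 1 = 41.
  i=3: a_3=5, p_3 = 5*87 + 17 = 452, q_3 = 5*41 + 8 = 213.
  i=4: a_4=4, p_4 = 4*452 + 87 = 1895, q_4 = 4*213 + 41 = 893.

2/1, 17/8, 87/41, 452/213, 1895/893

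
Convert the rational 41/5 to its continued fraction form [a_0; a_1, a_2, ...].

[8; 5]

Run the Euclidean algorithm on 41 and 5; the successive quotients are the partial quotients a_0, a_1, ... (each step inverts the fractional part left over by the previous one):
  41 = 8*5 + 1, so a_0 = 8.
  5 = 5*1 + 0, so a_1 = 5.
The remainder reaches 0 after 2 divisions, so the expansion has 2 partial quotients, read off in order.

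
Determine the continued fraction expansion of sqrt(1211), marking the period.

Write x_i = (sqrt(1211) + m_i)/d_i with (m_0, d_0) = (0, 1). a_0 = floor(sqrt(1211)) = 34, since 34^2 = 1156 <= 1211 < 1225 = 35^2.
Iterate m_{i+1} = d_i*a_i - m_i, d_{i+1} = (1211 - m_{i+1}^2)/d_i, a_{i+1} = floor((a_0 + m_{i+1})/d_{i+1}):
  m_1 = 1*34 - 0 = 34, d_1 = (1211 - 34^2)/1 = 55/1 = 55, a_1 = floor((34 + 34)/55) = 1.
  m_2 = 55*1 - 34 = 21, d_2 = (1211 - 21^2)/55 = 770/55 = 14, a_2 = floor((34 + 21)/14) = 3.
  m_3 = 14*3 - 21 = 21, d_3 = (1211 - 21^2)/14 = 770/14 = 55, a_3 = floor((34 + 21)/55) = 1.
  m_4 = 55*1 - 21 = 34, d_4 = (1211 - 34^2)/55 = 55/55 = 1, a_4 = floor((34 + 34)/1) = 68.
  m_5 = 1*68 - 34 = 34, d_5 = (1211 - 34^2)/1 = 55/1 = 55: (m_5, d_5) = (m_1, d_1) = (34, 55), so from here the quotients repeat a_1, ..., a_4; the period length is 4.
Hence the expansion of sqrt(1211) is a_0 = 34 followed by the repeating block 1, 3, 1, 68 (period 4).

[34; (1, 3, 1, 68)]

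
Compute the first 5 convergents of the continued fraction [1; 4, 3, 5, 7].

Using the convergent recurrence p_i = a_i*p_{i-1} + p_{i-2}, q_i = a_i*q_{i-1} + q_{i-2} with p_{-2}=0, p_{-1}=1, q_{-2}=1, q_{-1}=0:
  i=0: a_0=1, p_0 = 1*1 + 0 = 1, q_0 = 1*0 + 1 = 1.
  i=1: a_1=4, p_1 = 4*1 + 1 = 5, q_1 = 4*1 + 0 = 4.
  i=2: a_2=3, p_2 = 3*5 + 1 = 16, q_2 = 3*4 + 1 = 13.
  i=3: a_3=5, p_3 = 5*16 + 5 = 85, q_3 = 5*13 + 4 = 69.
  i=4: a_4=7, p_4 = 7*85 + 16 = 611, q_4 = 7*69 + 13 = 496.

1/1, 5/4, 16/13, 85/69, 611/496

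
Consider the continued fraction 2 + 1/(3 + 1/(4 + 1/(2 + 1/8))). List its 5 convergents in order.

Using the convergent recurrence p_i = a_i*p_{i-1} + p_{i-2}, q_i = a_i*q_{i-1} + q_{i-2} with p_{-2}=0, p_{-1}=1, q_{-2}=1, q_{-1}=0:
  i=0: a_0=2, p_0 = 2*1 + 0 = 2, q_0 = 2*0 + 1 = 1.
  i=1: a_1=3, p_1 = 3*2 + 1 = 7, q_1 = 3*1 + 0 = 3.
  i=2: a_2=4, p_2 = 4*7 + 2 = 30, q_2 = 4*3 + 1 = 13.
  i=3: a_3=2, p_3 = 2*30 + 7 = 67, q_3 = 2*13 + 3 = 29.
  i=4: a_4=8, p_4 = 8*67 + 30 = 566, q_4 = 8*29 + 13 = 245.

2/1, 7/3, 30/13, 67/29, 566/245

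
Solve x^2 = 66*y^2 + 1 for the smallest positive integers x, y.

First expand sqrt(66) as a continued fraction. With x_i = (sqrt(66) + m_i)/d_i and (m_0, d_0) = (0, 1): a_0 = floor(sqrt(66)) = 8, since 8^2 = 64 <= 66 < 81 = 9^2.
Iterate m_{i+1} = d_i*a_i - m_i, d_{i+1} = (66 - m_{i+1}^2)/d_i, a_{i+1} = floor((a_0 + m_{i+1})/d_{i+1}):
  m_1 = 1*8 - 0 = 8, d_1 = (66 - 8^2)/1 = 2/1 = 2, a_1 = floor((8 + 8)/2) = 8.
  m_2 = 2*8 - 8 = 8, d_2 = (66 - 8^2)/2 = 2/2 = 1, a_2 = floor((8 + 8)/1) = 16.
  m_3 = 1*16 - 8 = 8, d_3 = (66 - 8^2)/1 = 2/1 = 2: (m_3, d_3) = (m_1, d_1) = (8, 2), so from here the quotients repeat a_1, a_2; the period length is 2.
So sqrt(66) = [8; (8, 16)] with period length k = 2.
k is even, so the fundamental solution of x^2 - 66y^2 = 1 is (p_{k-1}, q_{k-1}) = (p_1, q_1); compute convergents through index 1.
Convergents (p_i = a_i*p_{i-1} + p_{i-2}, q_i = a_i*q_{i-1} + q_{i-2} with p_{-2}=0, p_{-1}=1, q_{-2}=1, q_{-1}=0):
  i=0: a_0=8, p_0 = 8*1 + 0 = 8, q_0 = 8*0 + 1 = 1.
  i=1: a_1=8, p_1 = 8*8 + 1 = 65, q_1 = 8*1 + 0 = 8.
Check: 65^2 - 66*8^2 = 4225 - 4224 = 1, so (x, y) = (65, 8) solves the equation, and by the theorem it is the least positive solution.

(x, y) = (65, 8)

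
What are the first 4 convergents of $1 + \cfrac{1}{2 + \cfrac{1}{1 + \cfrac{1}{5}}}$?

Using the convergent recurrence p_i = a_i*p_{i-1} + p_{i-2}, q_i = a_i*q_{i-1} + q_{i-2} with p_{-2}=0, p_{-1}=1, q_{-2}=1, q_{-1}=0:
  i=0: a_0=1, p_0 = 1*1 + 0 = 1, q_0 = 1*0 + 1 = 1.
  i=1: a_1=2, p_1 = 2*1 + 1 = 3, q_1 = 2*1 + 0 = 2.
  i=2: a_2=1, p_2 = 1*3 + 1 = 4, q_2 = 1*2 + 1 = 3.
  i=3: a_3=5, p_3 = 5*4 + 3 = 23, q_3 = 5*3 + 2 = 17.

1/1, 3/2, 4/3, 23/17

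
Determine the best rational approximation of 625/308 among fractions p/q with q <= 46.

69/34

Expand x = 625/308 as a continued fraction with the Euclidean algorithm:
  625 = 2*308 + 9, so a_0 = 2.
  308 = 34*9 + 2, so a_1 = 34.
  9 = 4*2 + 1, so a_2 = 4.
  2 = 2*1 + 0, so a_3 = 2.
so x = [2; 34, 4, 2].
Convergents (p_i = a_i*p_{i-1} + p_{i-2}, q_i = a_i*q_{i-1} + q_{i-2} with p_{-2}=0, p_{-1}=1, q_{-2}=1, q_{-1}=0), until the denominator exceeds 46:
  i=0: a_0=2, p_0 = 2*1 + 0 = 2, q_0 = 2*0 + 1 = 1.
  i=1: a_1=34, p_1 = 34*2 + 1 = 69, q_1 = 34*1 + 0 = 34.
  i=2: a_2=4, p_2 = 4*69 + 2 = 278, q_2 = 4*34 + 1 = 137.
q_2 = 137 > 46, so the last convergent with denominator <= 46 is p_1/q_1 = 69/34.
The closest fraction with denominator <= 46 is either p_1/q_1 or the intermediate fraction (k*p_1 + p_0)/(k*q_1 + q_0) with the largest k >= 1 whose denominator stays <= 46; these approach x as k grows, and every other convergent or intermediate fraction in range is farther away.
Largest k: floor((46 - q_0)/q_1) = floor((46 - 1)/34) = 1.
That gives (1*69 + 2)/(1*34 + 1) = 71/35.
Compare the errors: |x - 69/34| = |625*34 - 69*308|/(308*34) = 2/10472, and |x - 71/35| = |625*35 - 71*308|/(308*35) = 7/10780.
Cross-multiplying, 2*10780 = 21560 < 73304 = 7*10472, so 2/10472 is smaller: the convergent 69/34 is closer to x than 71/35.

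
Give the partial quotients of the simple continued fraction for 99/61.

Run the Euclidean algorithm on 99 and 61; the successive quotients are the partial quotients a_0, a_1, ... (each step inverts the fractional part left over by the previous one):
  99 = 1*61 + 38, so a_0 = 1.
  61 = 1*38 + 23, so a_1 = 1.
  38 = 1*23 + 15, so a_2 = 1.
  23 = 1*15 + 8, so a_3 = 1.
  15 = 1*8 + 7, so a_4 = 1.
  8 = 1*7 + 1, so a_5 = 1.
  7 = 7*1 + 0, so a_6 = 7.
The remainder reaches 0 after 7 divisions, so the expansion has 7 partial quotients, read off in order.

[1; 1, 1, 1, 1, 1, 7]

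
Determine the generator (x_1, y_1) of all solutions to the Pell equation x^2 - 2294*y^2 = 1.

First expand sqrt(2294) as a continued fraction. With x_i = (sqrt(2294) + m_i)/d_i and (m_0, d_0) = (0, 1): a_0 = floor(sqrt(2294)) = 47, since 47^2 = 2209 <= 2294 < 2304 = 48^2.
Iterate m_{i+1} = d_i*a_i - m_i, d_{i+1} = (2294 - m_{i+1}^2)/d_i, a_{i+1} = floor((a_0 + m_{i+1})/d_{i+1}):
  m_1 = 1*47 - 0 = 47, d_1 = (2294 - 47^2)/1 = 85/1 = 85, a_1 = floor((47 + 47)/85) = 1.
  m_2 = 85*1 - 47 = 38, d_2 = (2294 - 38^2)/85 = 850/85 = 10, a_2 = floor((47 + 38)/10) = 8.
  m_3 = 10*8 - 38 = 42, d_3 = (2294 - 42^2)/10 = 530/10 = 53, a_3 = floor((47 + 42)/53) = 1.
  m_4 = 53*1 - 42 = 11, d_4 = (2294 - 11^2)/53 = 2173/53 = 41, a_4 = floor((47 + 11)/41) = 1.
  m_5 = 41*1 - 11 = 30, d_5 = (2294 - 30^2)/41 = 1394/41 = 34, a_5 = floor((47 + 30)/34) = 2.
  m_6 = 34*2 - 30 = 38, d_6 = (2294 - 38^2)/34 = 850/34 = 25, a_6 = floor((47 + 38)/25) = 3.
  m_7 = 25*3 - 38 = 37, d_7 = (2294 - 37^2)/25 = 925/25 = 37, a_7 = floor((47 + 37)/37) = 2.
  m_8 = 37*2 - 37 = 37, d_8 = (2294 - 37^2)/37 = 925/37 = 25, a_8 = floor((47 + 37)/25) = 3.
  m_9 = 25*3 - 37 = 38, d_9 = (2294 - 38^2)/25 = 850/25 = 34, a_9 = floor((47 + 38)/34) = 2.
  m_10 = 34*2 - 38 = 30, d_10 = (2294 - 30^2)/34 = 1394/34 = 41, a_10 = floor((47 + 30)/41) = 1.
  m_11 = 41*1 - 30 = 11, d_11 = (2294 - 11^2)/41 = 2173/41 = 53, a_11 = floor((47 + 11)/53) = 1.
  m_12 = 53*1 - 11 = 42, d_12 = (2294 - 42^2)/53 = 530/53 = 10, a_12 = floor((47 + 42)/10) = 8.
  m_13 = 10*8 - 42 = 38, d_13 = (2294 - 38^2)/10 = 850/10 = 85, a_13 = floor((47 + 38)/85) = 1.
  m_14 = 85*1 - 38 = 47, d_14 = (2294 - 47^2)/85 = 85/85 = 1, a_14 = floor((47 + 47)/1) = 94.
  m_15 = 1*94 - 47 = 47, d_15 = (2294 - 47^2)/1 = 85/1 = 85: (m_15, d_15) = (m_1, d_1) = (47, 85), so from here the quotients repeat a_1, ..., a_14; the period length is 14.
So sqrt(2294) = [47; (1, 8, 1, 1, 2, 3, 2, 3, 2, 1, 1, 8, 1, 94)] with period length k = 14.
k is even, so the fundamental solution of x^2 - 2294y^2 = 1 is (p_{k-1}, q_{k-1}) = (p_13, q_13); compute convergents through index 13.
Convergents (p_i = a_i*p_{i-1} + p_{i-2}, q_i = a_i*q_{i-1} + q_{i-2} with p_{-2}=0, p_{-1}=1, q_{-2}=1, q_{-1}=0):
  i=0: a_0=47, p_0 = 47*1 + 0 = 47, q_0 = 47*0 + 1 = 1.
  i=1: a_1=1, p_1 = 1*47 + 1 = 48, q_1 = 1*1 + 0 = 1.
  i=2: a_2=8, p_2 = 8*48 + 47 = 431, q_2 = 8*1 + 1 = 9.
  i=3: a_3=1, p_3 = 1*431 + 48 = 479, q_3 = 1*9 + 1 = 10.
  i=4: a_4=1, p_4 = 1*479 + 431 = 910, q_4 = 1*10 + 9 = 19.
  i=5: a_5=2, p_5 = 2*910 + 479 = 2299, q_5 = 2*19 + 10 = 48.
  i=6: a_6=3, p_6 = 3*2299 + 910 = 7807, q_6 = 3*48 + 19 = 163.
  i=7: a_7=2, p_7 = 2*7807 + 2299 = 17913, q_7 = 2*163 + 48 = 374.
  i=8: a_8=3, p_8 = 3*17913 + 7807 = 61546, q_8 = 3*374 + 163 = 1285.
  i=9: a_9=2, p_9 = 2*61546 + 17913 = 141005, q_9 = 2*1285 + 374 = 2944.
  i=10: a_10=1, p_10 = 1*141005 + 61546 = 202551, q_10 = 1*2944 + 1285 = 4229.
  i=11: a_11=1, p_11 = 1*202551 + 141005 = 343556, q_11 = 1*4229 + 2944 = 7173.
  i=12: a_12=8, p_12 = 8*343556 + 202551 = 2950999, q_12 = 8*7173 + 4229 = 61613.
  i=13: a_13=1, p_13 = 1*2950999 + 343556 = 3294555, q_13 = 1*61613 + 7173 = 68786.
Check: 3294555^2 - 2294*68786^2 = 10854092648025 - 10854092648024 = 1, so (x, y) = (3294555, 68786) solves the equation, and by the theorem it is the least positive solution.

(x, y) = (3294555, 68786)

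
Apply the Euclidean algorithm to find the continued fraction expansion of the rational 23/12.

Run the Euclidean algorithm on 23 and 12; the successive quotients are the partial quotients a_0, a_1, ... (each step inverts the fractional part left over by the previous one):
  23 = 1*12 + 11, so a_0 = 1.
  12 = 1*11 + 1, so a_1 = 1.
  11 = 11*1 + 0, so a_2 = 11.
The remainder reaches 0 after 3 divisions, so the expansion has 3 partial quotients, read off in order.

[1; 1, 11]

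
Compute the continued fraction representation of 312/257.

[1; 4, 1, 2, 18]

Run the Euclidean algorithm on 312 and 257; the successive quotients are the partial quotients a_0, a_1, ... (each step inverts the fractional part left over by the previous one):
  312 = 1*257 + 55, so a_0 = 1.
  257 = 4*55 + 37, so a_1 = 4.
  55 = 1*37 + 18, so a_2 = 1.
  37 = 2*18 + 1, so a_3 = 2.
  18 = 18*1 + 0, so a_4 = 18.
The remainder reaches 0 after 5 divisions, so the expansion has 5 partial quotients, read off in order.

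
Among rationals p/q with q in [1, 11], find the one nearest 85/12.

78/11

Expand x = 85/12 as a continued fraction with the Euclidean algorithm:
  85 = 7*12 + 1, so a_0 = 7.
  12 = 12*1 + 0, so a_1 = 12.
so x = [7; 12].
Convergents (p_i = a_i*p_{i-1} + p_{i-2}, q_i = a_i*q_{i-1} + q_{i-2} with p_{-2}=0, p_{-1}=1, q_{-2}=1, q_{-1}=0), until the denominator exceeds 11:
  i=0: a_0=7, p_0 = 7*1 + 0 = 7, q_0 = 7*0 + 1 = 1.
  i=1: a_1=12, p_1 = 12*7 + 1 = 85, q_1 = 12*1 + 0 = 12.
q_1 = 12 > 11, so the last convergent with denominator <= 11 is p_0/q_0 = 7/1.
The closest fraction with denominator <= 11 is either p_0/q_0 or the intermediate fraction (k*p_0 + p_{-1})/(k*q_0 + q_{-1}) with the largest k >= 1 whose denominator stays <= 11; these approach x as k grows, and every other convergent or intermediate fraction in range is farther away.
Largest k: floor((11 - q_{-1})/q_0) = floor((11 - 0)/1) = 11 (using the seeds p_{-1} = 1, q_{-1} = 0).
That gives (11*7 + 1)/(11*1 + 0) = 78/11.
Compare the errors: |x - 7/1| = |85*1 - 7*12|/(12*1) = 1/12, and |x - 78/11| = |85*11 - 78*12|/(12*11) = 1/132.
Cross-multiplying, 1*12 = 12 < 132 = 1*132, so 1/132 is smaller: the intermediate fraction 78/11 is closer to x than 7/1.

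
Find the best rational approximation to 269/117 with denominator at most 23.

Expand x = 269/117 as a continued fraction with the Euclidean algorithm:
  269 = 2*117 + 35, so a_0 = 2.
  117 = 3*35 + 12, so a_1 = 3.
  35 = 2*12 + 11, so a_2 = 2.
  12 = 1*11 + 1, so a_3 = 1.
  11 = 11*1 + 0, so a_4 = 11.
so x = [2; 3, 2, 1, 11].
Convergents (p_i = a_i*p_{i-1} + p_{i-2}, q_i = a_i*q_{i-1} + q_{i-2} with p_{-2}=0, p_{-1}=1, q_{-2}=1, q_{-1}=0), until the denominator exceeds 23:
  i=0: a_0=2, p_0 = 2*1 + 0 = 2, q_0 = 2*0 + 1 = 1.
  i=1: a_1=3, p_1 = 3*2 + 1 = 7, q_1 = 3*1 + 0 = 3.
  i=2: a_2=2, p_2 = 2*7 + 2 = 16, q_2 = 2*3 + 1 = 7.
  i=3: a_3=1, p_3 = 1*16 + 7 = 23, q_3 = 1*7 + 3 = 10.
  i=4: a_4=11, p_4 = 11*23 + 16 = 269, q_4 = 11*10 + 7 = 117.
q_4 = 117 > 23, so the last convergent with denominator <= 23 is p_3/q_3 = 23/10.
The closest fraction with denominator <= 23 is either p_3/q_3 or the intermediate fraction (k*p_3 + p_2)/(k*q_3 + q_2) with the largest k >= 1 whose denominator stays <= 23; these approach x as k grows, and every other convergent or intermediate fraction in range is farther away.
Largest k: floor((23 - q_2)/q_3) = floor((23 - 7)/10) = 1.
That gives (1*23 + 16)/(1*10 + 7) = 39/17.
Compare the errors: |x - 23/10| = |269*10 - 23*117|/(117*10) = 1/1170, and |x - 39/17| = |269*17 - 39*117|/(117*17) = 10/1989.
Cross-multiplying, 1*1989 = 1989 < 11700 = 10*1170, so 1/1170 is smaller: the convergent 23/10 is closer to x than 39/17.

23/10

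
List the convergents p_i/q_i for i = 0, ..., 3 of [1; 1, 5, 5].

Using the convergent recurrence p_i = a_i*p_{i-1} + p_{i-2}, q_i = a_i*q_{i-1} + q_{i-2} with p_{-2}=0, p_{-1}=1, q_{-2}=1, q_{-1}=0:
  i=0: a_0=1, p_0 = 1*1 + 0 = 1, q_0 = 1*0 + 1 = 1.
  i=1: a_1=1, p_1 = 1*1 + 1 = 2, q_1 = 1*1 + 0 = 1.
  i=2: a_2=5, p_2 = 5*2 + 1 = 11, q_2 = 5*1 + 1 = 6.
  i=3: a_3=5, p_3 = 5*11 + 2 = 57, q_3 = 5*6 + 1 = 31.

1/1, 2/1, 11/6, 57/31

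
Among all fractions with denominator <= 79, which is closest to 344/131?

197/75

Expand x = 344/131 as a continued fraction with the Euclidean algorithm:
  344 = 2*131 + 82, so a_0 = 2.
  131 = 1*82 + 49, so a_1 = 1.
  82 = 1*49 + 33, so a_2 = 1.
  49 = 1*33 + 16, so a_3 = 1.
  33 = 2*16 + 1, so a_4 = 2.
  16 = 16*1 + 0, so a_5 = 16.
so x = [2; 1, 1, 1, 2, 16].
Convergents (p_i = a_i*p_{i-1} + p_{i-2}, q_i = a_i*q_{i-1} + q_{i-2} with p_{-2}=0, p_{-1}=1, q_{-2}=1, q_{-1}=0), until the denominator exceeds 79:
  i=0: a_0=2, p_0 = 2*1 + 0 = 2, q_0 = 2*0 + 1 = 1.
  i=1: a_1=1, p_1 = 1*2 + 1 = 3, q_1 = 1*1 + 0 = 1.
  i=2: a_2=1, p_2 = 1*3 + 2 = 5, q_2 = 1*1 + 1 = 2.
  i=3: a_3=1, p_3 = 1*5 + 3 = 8, q_3 = 1*2 + 1 = 3.
  i=4: a_4=2, p_4 = 2*8 + 5 = 21, q_4 = 2*3 + 2 = 8.
  i=5: a_5=16, p_5 = 16*21 + 8 = 344, q_5 = 16*8 + 3 = 131.
q_5 = 131 > 79, so the last convergent with denominator <= 79 is p_4/q_4 = 21/8.
The closest fraction with denominator <= 79 is either p_4/q_4 or the intermediate fraction (k*p_4 + p_3)/(k*q_4 + q_3) with the largest k >= 1 whose denominator stays <= 79; these approach x as k grows, and every other convergent or intermediate fraction in range is farther away.
Largest k: floor((79 - q_3)/q_4) = floor((79 - 3)/8) = 9.
That gives (9*21 + 8)/(9*8 + 3) = 197/75.
Compare the errors: |x - 21/8| = |344*8 - 21*131|/(131*8) = 1/1048, and |x - 197/75| = |344*75 - 197*131|/(131*75) = 7/9825.
Cross-multiplying, 7*1048 = 7336 < 9825 = 1*9825, so 7/9825 is smaller: the intermediate fraction 197/75 is closer to x than 21/8.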